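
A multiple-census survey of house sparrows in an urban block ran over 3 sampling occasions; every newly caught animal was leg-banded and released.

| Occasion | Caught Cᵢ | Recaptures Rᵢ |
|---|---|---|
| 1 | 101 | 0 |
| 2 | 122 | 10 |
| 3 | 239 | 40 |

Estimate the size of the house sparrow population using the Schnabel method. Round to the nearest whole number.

Marked at large before each occasion: Mᵢ = Σⱼ<ᵢ (Cⱼ − Rⱼ) → M1=0, M2=101, M3=213
Σ MᵢCᵢ = 0·101 + 101·122 + 213·239 = 0 + 12322 + 50907 = 63229
Σ Rᵢ = 0 + 10 + 40 = 50
N̂ = 63229 / 50 ≈ 1264.6 → 1265

N ≈ 1265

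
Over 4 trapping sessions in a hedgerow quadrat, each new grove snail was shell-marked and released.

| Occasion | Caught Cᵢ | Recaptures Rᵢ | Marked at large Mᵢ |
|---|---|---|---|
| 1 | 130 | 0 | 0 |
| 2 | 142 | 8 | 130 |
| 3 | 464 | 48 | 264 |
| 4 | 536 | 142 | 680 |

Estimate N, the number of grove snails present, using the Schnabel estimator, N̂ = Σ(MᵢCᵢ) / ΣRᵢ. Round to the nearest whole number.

Σ MᵢCᵢ = 0·130 + 130·142 + 264·464 + 680·536 = 0 + 18460 + 122496 + 364480 = 505436
Σ Rᵢ = 0 + 8 + 48 + 142 = 198
N̂ = 505436 / 198 ≈ 2552.7 → 2553

N ≈ 2553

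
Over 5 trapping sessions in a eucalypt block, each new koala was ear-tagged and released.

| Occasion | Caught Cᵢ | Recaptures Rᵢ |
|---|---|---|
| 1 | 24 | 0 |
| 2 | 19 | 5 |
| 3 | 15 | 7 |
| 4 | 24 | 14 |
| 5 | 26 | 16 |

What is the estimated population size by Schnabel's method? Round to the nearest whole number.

N ≈ 85

Marked at large before each occasion: Mᵢ = Σⱼ<ᵢ (Cⱼ − Rⱼ) → M1=0, M2=24, M3=38, M4=46, M5=56
Σ MᵢCᵢ = 0·24 + 24·19 + 38·15 + 46·24 + 56·26 = 0 + 456 + 570 + 1104 + 1456 = 3586
Σ Rᵢ = 0 + 5 + 7 + 14 + 16 = 42
N̂ = 3586 / 42 ≈ 85.4 → 85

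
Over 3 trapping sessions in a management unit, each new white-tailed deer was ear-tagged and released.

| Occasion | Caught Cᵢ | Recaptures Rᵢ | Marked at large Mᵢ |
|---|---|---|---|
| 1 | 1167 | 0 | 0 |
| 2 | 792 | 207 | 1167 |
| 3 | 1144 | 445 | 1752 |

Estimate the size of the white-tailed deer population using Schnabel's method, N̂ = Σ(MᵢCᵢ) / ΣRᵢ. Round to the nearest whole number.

N ≈ 4492

Σ MᵢCᵢ = 0·1167 + 1167·792 + 1752·1144 = 0 + 924264 + 2004288 = 2928552
Σ Rᵢ = 0 + 207 + 445 = 652
N̂ = 2928552 / 652 ≈ 4491.6 → 4492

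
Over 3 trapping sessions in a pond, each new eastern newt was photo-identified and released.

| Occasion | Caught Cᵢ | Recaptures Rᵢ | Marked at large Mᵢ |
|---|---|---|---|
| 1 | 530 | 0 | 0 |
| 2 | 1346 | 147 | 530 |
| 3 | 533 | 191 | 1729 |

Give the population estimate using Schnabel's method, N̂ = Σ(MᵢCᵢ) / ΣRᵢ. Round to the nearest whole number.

N ≈ 4837

Σ MᵢCᵢ = 0·530 + 530·1346 + 1729·533 = 0 + 713380 + 921557 = 1634937
Σ Rᵢ = 0 + 147 + 191 = 338
N̂ = 1634937 / 338 ≈ 4837.1 → 4837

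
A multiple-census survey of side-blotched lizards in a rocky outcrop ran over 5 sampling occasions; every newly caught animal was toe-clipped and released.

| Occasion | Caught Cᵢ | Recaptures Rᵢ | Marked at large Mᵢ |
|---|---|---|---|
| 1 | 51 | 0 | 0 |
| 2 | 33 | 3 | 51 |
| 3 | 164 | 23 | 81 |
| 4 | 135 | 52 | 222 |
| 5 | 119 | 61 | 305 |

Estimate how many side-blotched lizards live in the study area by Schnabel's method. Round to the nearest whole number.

Σ MᵢCᵢ = 0·51 + 51·33 + 81·164 + 222·135 + 305·119 = 0 + 1683 + 13284 + 29970 + 36295 = 81232
Σ Rᵢ = 0 + 3 + 23 + 52 + 61 = 139
N̂ = 81232 / 139 ≈ 584.4 → 584

N ≈ 584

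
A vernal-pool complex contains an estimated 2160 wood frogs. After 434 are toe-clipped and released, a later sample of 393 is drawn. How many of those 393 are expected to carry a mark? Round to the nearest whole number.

Expected recaptures E[R] = M·C / N.
E[R] = 434 × 393 / 2160 = 170562 / 2160 ≈ 79.0 → 79

expected recaptures ≈ 79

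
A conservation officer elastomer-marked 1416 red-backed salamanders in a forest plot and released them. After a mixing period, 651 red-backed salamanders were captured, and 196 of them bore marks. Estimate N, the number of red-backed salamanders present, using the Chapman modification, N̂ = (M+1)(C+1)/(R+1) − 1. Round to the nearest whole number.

N ≈ 4689

N̂ = (1416+1)(651+1)/(196+1) − 1 = 1417·652/197 − 1
= 923884/197 − 1 ≈ 4689.8 − 1 ≈ 4688.8 → 4689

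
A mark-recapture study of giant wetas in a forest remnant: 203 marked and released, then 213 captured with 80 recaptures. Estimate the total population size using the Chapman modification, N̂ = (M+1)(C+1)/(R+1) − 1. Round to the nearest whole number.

N ≈ 538

N̂ = (203+1)(213+1)/(80+1) − 1 = 204·214/81 − 1
= 43656/81 − 1 ≈ 539.0 − 1 ≈ 538.0 → 538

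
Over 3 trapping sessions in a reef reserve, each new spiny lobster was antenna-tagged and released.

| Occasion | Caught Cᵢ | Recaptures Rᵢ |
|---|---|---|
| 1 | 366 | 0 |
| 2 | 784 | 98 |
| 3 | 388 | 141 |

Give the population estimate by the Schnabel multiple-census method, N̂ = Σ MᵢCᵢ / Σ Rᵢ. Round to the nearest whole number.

Marked at large before each occasion: Mᵢ = Σⱼ<ᵢ (Cⱼ − Rⱼ) → M1=0, M2=366, M3=1052
Σ MᵢCᵢ = 0·366 + 366·784 + 1052·388 = 0 + 286944 + 408176 = 695120
Σ Rᵢ = 0 + 98 + 141 = 239
N̂ = 695120 / 239 ≈ 2908.45 → 2908

N ≈ 2908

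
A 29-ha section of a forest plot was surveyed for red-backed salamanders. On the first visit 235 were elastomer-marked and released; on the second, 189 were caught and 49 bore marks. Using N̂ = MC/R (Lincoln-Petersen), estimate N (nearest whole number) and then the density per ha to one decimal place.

N̂ = 235·189/49 = 44415/49 ≈ 906.4 → 906
Density = N̂ / area = 906 / 29 ≈ 31.24 → 31.2 per ha

density ≈ 31.2 red-backed salamanders per ha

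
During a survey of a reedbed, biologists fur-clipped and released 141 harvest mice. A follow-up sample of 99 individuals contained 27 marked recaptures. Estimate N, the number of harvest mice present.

N = 517

If marked individuals mix randomly, R/C ≈ M/N, giving N ≈ M·C/R.
N = (141 × 99) / 27 = 13959 / 27 = 517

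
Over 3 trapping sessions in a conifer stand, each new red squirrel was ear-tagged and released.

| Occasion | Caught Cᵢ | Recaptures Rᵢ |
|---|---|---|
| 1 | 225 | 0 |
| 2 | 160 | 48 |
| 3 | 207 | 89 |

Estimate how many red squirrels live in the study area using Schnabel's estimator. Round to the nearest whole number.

N ≈ 772

Marked at large before each occasion: Mᵢ = Σⱼ<ᵢ (Cⱼ − Rⱼ) → M1=0, M2=225, M3=337
Σ MᵢCᵢ = 0·225 + 225·160 + 337·207 = 0 + 36000 + 69759 = 105759
Σ Rᵢ = 0 + 48 + 89 = 137
N̂ = 105759 / 137 ≈ 772.0 → 772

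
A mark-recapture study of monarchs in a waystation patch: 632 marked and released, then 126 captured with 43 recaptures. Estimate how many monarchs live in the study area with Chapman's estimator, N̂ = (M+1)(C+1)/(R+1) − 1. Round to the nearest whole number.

N̂ = (632+1)(126+1)/(43+1) − 1 = 633·127/44 − 1
= 80391/44 − 1 ≈ 1827.1 − 1 ≈ 1826.1 → 1826

N ≈ 1826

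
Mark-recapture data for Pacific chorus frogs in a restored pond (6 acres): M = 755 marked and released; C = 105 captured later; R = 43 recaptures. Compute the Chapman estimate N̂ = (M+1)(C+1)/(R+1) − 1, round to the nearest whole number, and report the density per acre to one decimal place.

density ≈ 303.3 Pacific chorus frogs per acre

N̂ = 756·106/44 − 1 = 80136/44 − 1 ≈ 1820.3 → 1820
Density = N̂ / area = 1820 / 6 ≈ 303.33 → 303.3 per acre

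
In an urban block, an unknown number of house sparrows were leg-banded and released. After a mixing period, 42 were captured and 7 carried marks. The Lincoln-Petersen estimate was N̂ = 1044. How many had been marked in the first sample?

M = 174

From N = M·C/R: M = N·R / C = 1044·7 / 42 = 7308 / 42 = 174.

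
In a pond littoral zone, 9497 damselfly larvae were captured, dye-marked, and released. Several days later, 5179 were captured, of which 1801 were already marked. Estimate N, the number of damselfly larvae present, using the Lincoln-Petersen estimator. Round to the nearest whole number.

N ≈ 27,310

Lincoln-Petersen assumes M/N = R/C, so N = M·C / R.
N = (9497 × 5179) / 1801 = 49184963 / 1801 ≈ 27309.8 → 27310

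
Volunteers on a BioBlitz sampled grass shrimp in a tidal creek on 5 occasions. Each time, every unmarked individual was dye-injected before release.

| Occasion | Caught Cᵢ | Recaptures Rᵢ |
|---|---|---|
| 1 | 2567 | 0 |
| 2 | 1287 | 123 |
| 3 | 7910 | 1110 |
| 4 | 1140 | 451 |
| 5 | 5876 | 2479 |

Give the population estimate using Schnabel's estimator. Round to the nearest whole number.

Marked at large before each occasion: Mᵢ = Σⱼ<ᵢ (Cⱼ − Rⱼ) → M1=0, M2=2567, M3=3731, M4=10531, M5=11220
Σ MᵢCᵢ = 0·2567 + 2567·1287 + 3731·7910 + 10531·1140 + 11220·5876 = 0 + 3303729 + 29512210 + 12005340 + 65928720 = 110749999
Σ Rᵢ = 0 + 123 + 1110 + 451 + 2479 = 4163
N̂ = 110749999 / 4163 ≈ 26603.4 → 26603

N ≈ 26,603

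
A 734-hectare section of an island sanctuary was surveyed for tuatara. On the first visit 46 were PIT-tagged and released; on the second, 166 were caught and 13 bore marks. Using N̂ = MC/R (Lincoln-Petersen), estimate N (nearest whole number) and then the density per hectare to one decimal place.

density ≈ 0.8 tuatara per hectare

N̂ = 46·166/13 = 7636/13 ≈ 587.4 → 587
Density = N̂ / area = 587 / 734 ≈ 0.80 → 0.8 per hectare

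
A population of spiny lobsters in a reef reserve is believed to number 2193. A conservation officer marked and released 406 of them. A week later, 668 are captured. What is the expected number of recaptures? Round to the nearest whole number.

The marked fraction of the population is 406/2193, so in a sample of 668 expect C·(M/N) marked.
E[R] = 406 × 668 / 2193 = 271208 / 2193 ≈ 123.7 → 124

expected recaptures ≈ 124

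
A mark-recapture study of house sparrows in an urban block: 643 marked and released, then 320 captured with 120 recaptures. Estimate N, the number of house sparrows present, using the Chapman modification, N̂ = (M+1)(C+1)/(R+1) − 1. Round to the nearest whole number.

N̂ = (643+1)(320+1)/(120+1) − 1 = 644·321/121 − 1
= 206724/121 − 1 ≈ 1708.46 − 1 ≈ 1707.46 → 1707

N ≈ 1707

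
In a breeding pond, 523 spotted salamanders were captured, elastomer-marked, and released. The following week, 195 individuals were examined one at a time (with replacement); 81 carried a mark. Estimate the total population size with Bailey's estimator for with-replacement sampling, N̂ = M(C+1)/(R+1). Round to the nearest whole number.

N̂ = 523·(195+1)/(81+1) = 523·196/82 = 102508/82 ≈ 1250.1 → 1250

N ≈ 1250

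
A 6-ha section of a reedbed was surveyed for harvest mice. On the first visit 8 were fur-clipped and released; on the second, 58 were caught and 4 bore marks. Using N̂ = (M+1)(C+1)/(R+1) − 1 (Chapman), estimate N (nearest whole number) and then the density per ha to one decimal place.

N̂ = 9·59/5 − 1 = 531/5 − 1 ≈ 105.2 → 105
Density = N̂ / area = 105 / 6 ≈ 17.50 → 17.5 per ha

density ≈ 17.5 harvest mice per ha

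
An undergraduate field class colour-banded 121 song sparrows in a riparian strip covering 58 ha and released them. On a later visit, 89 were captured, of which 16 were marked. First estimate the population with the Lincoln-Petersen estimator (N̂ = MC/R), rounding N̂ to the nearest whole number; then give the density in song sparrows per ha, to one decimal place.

N̂ = 121·89/16 = 10769/16 ≈ 673.1 → 673
Density = N̂ / area = 673 / 58 ≈ 11.60 → 11.6 per ha

density ≈ 11.6 song sparrows per ha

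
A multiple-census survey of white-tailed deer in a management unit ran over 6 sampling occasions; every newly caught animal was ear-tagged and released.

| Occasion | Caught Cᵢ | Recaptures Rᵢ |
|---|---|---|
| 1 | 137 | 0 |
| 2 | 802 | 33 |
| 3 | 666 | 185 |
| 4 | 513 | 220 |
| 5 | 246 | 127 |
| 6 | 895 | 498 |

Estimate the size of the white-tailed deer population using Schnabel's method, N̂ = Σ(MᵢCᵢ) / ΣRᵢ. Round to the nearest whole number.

N ≈ 3244

Marked at large before each occasion: Mᵢ = Σⱼ<ᵢ (Cⱼ − Rⱼ) → M1=0, M2=137, M3=906, M4=1387, M5=1680, M6=1799
Σ MᵢCᵢ = 0·137 + 137·802 + 906·666 + 1387·513 + 1680·246 + 1799·895 = 0 + 109874 + 603396 + 711531 + 413280 + 1610105 = 3448186
Σ Rᵢ = 0 + 33 + 185 + 220 + 127 + 498 = 1063
N̂ = 3448186 / 1063 ≈ 3243.8 → 3244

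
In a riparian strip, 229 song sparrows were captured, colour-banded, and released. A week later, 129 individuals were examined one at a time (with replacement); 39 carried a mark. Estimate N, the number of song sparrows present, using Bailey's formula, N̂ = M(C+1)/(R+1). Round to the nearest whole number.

N̂ = 229·(129+1)/(39+1) = 229·130/40 = 29770/40 ≈ 744.2 → 744

N ≈ 744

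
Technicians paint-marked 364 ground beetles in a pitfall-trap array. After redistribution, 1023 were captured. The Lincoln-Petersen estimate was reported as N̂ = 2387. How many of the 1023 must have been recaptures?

R = 156

From N = M·C/R: R = M·C / N = 364·1023 / 2387 = 372372 / 2387 = 156.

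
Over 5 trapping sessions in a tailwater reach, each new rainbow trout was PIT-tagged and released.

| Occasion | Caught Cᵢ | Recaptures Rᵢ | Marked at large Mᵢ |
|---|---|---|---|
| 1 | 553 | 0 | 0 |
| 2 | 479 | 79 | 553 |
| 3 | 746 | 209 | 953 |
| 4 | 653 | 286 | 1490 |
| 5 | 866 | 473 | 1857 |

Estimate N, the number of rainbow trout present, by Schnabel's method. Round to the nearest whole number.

Σ MᵢCᵢ = 0·553 + 553·479 + 953·746 + 1490·653 + 1857·866 = 0 + 264887 + 710938 + 972970 + 1608162 = 3556957
Σ Rᵢ = 0 + 79 + 209 + 286 + 473 = 1047
N̂ = 3556957 / 1047 ≈ 3397.3 → 3397

N ≈ 3397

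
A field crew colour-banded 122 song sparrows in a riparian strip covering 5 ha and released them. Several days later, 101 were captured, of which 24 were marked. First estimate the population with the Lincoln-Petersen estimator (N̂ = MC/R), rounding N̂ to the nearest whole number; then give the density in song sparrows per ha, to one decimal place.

density ≈ 102.6 song sparrows per ha

N̂ = 122·101/24 = 12322/24 ≈ 513.4 → 513
Density = N̂ / area = 513 / 5 ≈ 102.60 → 102.6 per ha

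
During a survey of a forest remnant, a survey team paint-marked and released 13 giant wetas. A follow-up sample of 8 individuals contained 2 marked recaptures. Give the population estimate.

N = 52

If marked individuals mix randomly, R/C ≈ M/N, giving N ≈ M·C/R.
N = (13 × 8) / 2 = 104 / 2 = 52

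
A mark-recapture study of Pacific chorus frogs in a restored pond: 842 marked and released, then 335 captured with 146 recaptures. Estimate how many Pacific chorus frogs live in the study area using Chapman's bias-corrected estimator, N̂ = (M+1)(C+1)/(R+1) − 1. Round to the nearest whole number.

N ≈ 1926

N̂ = (842+1)(335+1)/(146+1) − 1 = 843·336/147 − 1
= 283248/147 − 1 ≈ 1926.9 − 1 ≈ 1925.9 → 1926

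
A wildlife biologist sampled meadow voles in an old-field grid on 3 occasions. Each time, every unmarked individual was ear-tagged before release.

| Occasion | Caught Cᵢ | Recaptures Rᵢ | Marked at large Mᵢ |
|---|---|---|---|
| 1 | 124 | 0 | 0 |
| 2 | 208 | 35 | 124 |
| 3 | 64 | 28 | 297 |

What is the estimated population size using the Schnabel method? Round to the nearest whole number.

N ≈ 711

Σ MᵢCᵢ = 0·124 + 124·208 + 297·64 = 0 + 25792 + 19008 = 44800
Σ Rᵢ = 0 + 35 + 28 = 63
N̂ = 44800 / 63 ≈ 711.1 → 711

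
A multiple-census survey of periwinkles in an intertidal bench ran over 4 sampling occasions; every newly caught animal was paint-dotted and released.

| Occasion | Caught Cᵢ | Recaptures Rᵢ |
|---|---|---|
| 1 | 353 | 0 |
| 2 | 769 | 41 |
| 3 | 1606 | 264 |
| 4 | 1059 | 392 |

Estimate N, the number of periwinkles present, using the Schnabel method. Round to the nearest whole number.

Marked at large before each occasion: Mᵢ = Σⱼ<ᵢ (Cⱼ − Rⱼ) → M1=0, M2=353, M3=1081, M4=2423
Σ MᵢCᵢ = 0·353 + 353·769 + 1081·1606 + 2423·1059 = 0 + 271457 + 1736086 + 2565957 = 4573500
Σ Rᵢ = 0 + 41 + 264 + 392 = 697
N̂ = 4573500 / 697 ≈ 6561.7 → 6562

N ≈ 6562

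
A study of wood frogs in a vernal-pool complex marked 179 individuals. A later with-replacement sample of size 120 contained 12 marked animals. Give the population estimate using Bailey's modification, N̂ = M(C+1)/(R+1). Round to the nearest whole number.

N̂ = 179·(120+1)/(12+1) = 179·121/13 = 21659/13 ≈ 1666.1 → 1666

N ≈ 1666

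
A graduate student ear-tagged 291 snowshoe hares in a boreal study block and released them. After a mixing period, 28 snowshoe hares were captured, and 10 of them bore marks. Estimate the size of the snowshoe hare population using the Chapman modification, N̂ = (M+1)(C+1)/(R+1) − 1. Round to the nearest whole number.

N̂ = (291+1)(28+1)/(10+1) − 1 = 292·29/11 − 1
= 8468/11 − 1 ≈ 769.8 − 1 ≈ 768.8 → 769

N ≈ 769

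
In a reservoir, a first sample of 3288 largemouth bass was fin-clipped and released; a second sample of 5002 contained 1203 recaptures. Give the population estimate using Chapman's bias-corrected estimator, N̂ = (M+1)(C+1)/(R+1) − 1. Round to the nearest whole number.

N̂ = (3288+1)(5002+1)/(1203+1) − 1 = 3289·5003/1204 − 1
= 16454867/1204 − 1 ≈ 13666.8 − 1 ≈ 13665.8 → 13666

N ≈ 13,666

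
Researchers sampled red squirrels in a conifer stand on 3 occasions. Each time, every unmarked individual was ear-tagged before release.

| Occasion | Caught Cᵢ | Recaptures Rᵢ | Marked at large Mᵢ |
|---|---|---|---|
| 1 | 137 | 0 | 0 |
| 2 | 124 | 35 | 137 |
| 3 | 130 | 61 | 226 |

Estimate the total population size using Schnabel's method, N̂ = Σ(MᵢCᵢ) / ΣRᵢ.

N = 483

Σ MᵢCᵢ = 0·137 + 137·124 + 226·130 = 0 + 16988 + 29380 = 46368
Σ Rᵢ = 0 + 35 + 61 = 96
N̂ = 46368 / 96 = 483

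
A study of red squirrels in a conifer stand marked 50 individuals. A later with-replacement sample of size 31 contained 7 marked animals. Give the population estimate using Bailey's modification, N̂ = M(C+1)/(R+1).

N = 200

N̂ = 50·(31+1)/(7+1) = 50·32/8 = 1600/8 = 200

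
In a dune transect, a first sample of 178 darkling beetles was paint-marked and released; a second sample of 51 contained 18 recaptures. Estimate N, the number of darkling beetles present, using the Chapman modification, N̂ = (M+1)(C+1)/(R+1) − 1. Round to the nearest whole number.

N ≈ 489

N̂ = (178+1)(51+1)/(18+1) − 1 = 179·52/19 − 1
= 9308/19 − 1 ≈ 489.9 − 1 ≈ 488.9 → 489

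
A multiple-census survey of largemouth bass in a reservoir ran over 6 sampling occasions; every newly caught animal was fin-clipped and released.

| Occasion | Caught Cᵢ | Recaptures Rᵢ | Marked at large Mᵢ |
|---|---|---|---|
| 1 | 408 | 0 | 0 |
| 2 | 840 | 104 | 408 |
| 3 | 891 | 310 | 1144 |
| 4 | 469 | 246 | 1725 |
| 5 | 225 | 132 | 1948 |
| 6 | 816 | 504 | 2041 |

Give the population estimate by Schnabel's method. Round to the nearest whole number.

N ≈ 3298

Σ MᵢCᵢ = 0·408 + 408·840 + 1144·891 + 1725·469 + 1948·225 + 2041·816 = 0 + 342720 + 1019304 + 809025 + 438300 + 1665456 = 4274805
Σ Rᵢ = 0 + 104 + 310 + 246 + 132 + 504 = 1296
N̂ = 4274805 / 1296 ≈ 3298.46 → 3298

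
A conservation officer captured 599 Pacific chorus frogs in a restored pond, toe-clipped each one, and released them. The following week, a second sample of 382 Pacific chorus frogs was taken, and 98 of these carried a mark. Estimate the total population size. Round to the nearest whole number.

N ≈ 2335

If marked individuals mix randomly, R/C ≈ M/N, giving N ≈ M·C/R.
N = (599 × 382) / 98 = 228818 / 98 ≈ 2334.9 → 2335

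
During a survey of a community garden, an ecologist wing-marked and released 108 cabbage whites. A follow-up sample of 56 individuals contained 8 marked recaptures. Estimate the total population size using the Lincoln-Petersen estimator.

If marked individuals mix randomly, R/C ≈ M/N, giving N ≈ M·C/R.
N = (108 × 56) / 8 = 6048 / 8 = 756

N = 756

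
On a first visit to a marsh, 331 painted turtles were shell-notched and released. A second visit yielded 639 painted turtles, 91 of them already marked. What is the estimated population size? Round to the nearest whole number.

Lincoln-Petersen assumes M/N = R/C, so N = M·C / R.
N = (331 × 639) / 91 = 211509 / 91 ≈ 2324.3 → 2324

N ≈ 2324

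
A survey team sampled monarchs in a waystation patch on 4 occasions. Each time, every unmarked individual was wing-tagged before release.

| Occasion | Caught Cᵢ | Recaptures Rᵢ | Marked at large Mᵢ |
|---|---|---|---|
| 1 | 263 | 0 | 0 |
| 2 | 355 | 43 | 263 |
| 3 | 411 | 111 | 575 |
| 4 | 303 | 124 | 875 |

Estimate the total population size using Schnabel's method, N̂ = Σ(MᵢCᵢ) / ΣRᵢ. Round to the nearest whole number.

N ≈ 2140

Σ MᵢCᵢ = 0·263 + 263·355 + 575·411 + 875·303 = 0 + 93365 + 236325 + 265125 = 594815
Σ Rᵢ = 0 + 43 + 111 + 124 = 278
N̂ = 594815 / 278 ≈ 2139.6 → 2140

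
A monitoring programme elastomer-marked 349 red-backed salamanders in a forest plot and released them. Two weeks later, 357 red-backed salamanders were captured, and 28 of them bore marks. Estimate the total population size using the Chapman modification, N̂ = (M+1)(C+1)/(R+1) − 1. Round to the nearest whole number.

N ≈ 4320

N̂ = (349+1)(357+1)/(28+1) − 1 = 350·358/29 − 1
= 125300/29 − 1 ≈ 4320.7 − 1 ≈ 4319.7 → 4320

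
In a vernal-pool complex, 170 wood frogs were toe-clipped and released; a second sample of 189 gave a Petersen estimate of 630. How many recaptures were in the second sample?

R = 51

From N = M·C/R: R = M·C / N = 170·189 / 630 = 32130 / 630 = 51.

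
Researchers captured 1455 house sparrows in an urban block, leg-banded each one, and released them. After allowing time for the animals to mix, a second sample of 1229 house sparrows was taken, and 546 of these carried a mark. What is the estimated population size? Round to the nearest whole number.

The marked fraction in the recapture sample should equal the marked fraction in the population: 546/1229 = 1455/N.
N = (1455 × 1229) / 546 = 1788195 / 546 ≈ 3275.1 → 3275

N ≈ 3275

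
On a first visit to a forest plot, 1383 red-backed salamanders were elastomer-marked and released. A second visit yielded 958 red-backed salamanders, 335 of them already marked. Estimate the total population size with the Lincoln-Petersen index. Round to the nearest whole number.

N ≈ 3955

N = (1383 × 958) / 335 = 1324914 / 335 ≈ 3955.0 → 3955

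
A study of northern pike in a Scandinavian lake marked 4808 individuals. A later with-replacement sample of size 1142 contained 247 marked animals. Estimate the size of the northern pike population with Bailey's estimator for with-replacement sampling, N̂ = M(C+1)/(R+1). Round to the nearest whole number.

N ≈ 22,159

N̂ = 4808·(1142+1)/(247+1) = 4808·1143/248 = 5495544/248 ≈ 22159.45 → 22159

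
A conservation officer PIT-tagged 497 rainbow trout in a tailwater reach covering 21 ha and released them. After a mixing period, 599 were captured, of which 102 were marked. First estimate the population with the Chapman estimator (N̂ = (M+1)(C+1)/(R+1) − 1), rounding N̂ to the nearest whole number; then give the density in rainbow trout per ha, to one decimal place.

density ≈ 138.1 rainbow trout per ha

N̂ = 498·600/103 − 1 = 298800/103 − 1 ≈ 2900.0 → 2900
Density = N̂ / area = 2900 / 21 ≈ 138.10 → 138.1 per ha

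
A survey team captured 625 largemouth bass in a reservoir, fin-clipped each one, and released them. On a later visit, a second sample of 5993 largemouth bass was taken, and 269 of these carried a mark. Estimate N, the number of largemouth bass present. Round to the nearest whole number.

Lincoln-Petersen assumes M/N = R/C, so N = M·C / R.
N = (625 × 5993) / 269 = 3745625 / 269 ≈ 13924.3 → 13924

N ≈ 13,924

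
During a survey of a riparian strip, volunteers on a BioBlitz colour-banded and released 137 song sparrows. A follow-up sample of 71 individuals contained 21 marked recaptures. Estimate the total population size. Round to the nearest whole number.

N ≈ 463

The marked fraction in the recapture sample should equal the marked fraction in the population: 21/71 = 137/N.
N = (137 × 71) / 21 = 9727 / 21 ≈ 463.2 → 463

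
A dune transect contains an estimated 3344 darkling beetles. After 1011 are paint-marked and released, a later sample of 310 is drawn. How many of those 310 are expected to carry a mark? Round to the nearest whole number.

expected recaptures ≈ 94

The marked fraction of the population is 1011/3344, so in a sample of 310 expect C·(M/N) marked.
E[R] = 1011 × 310 / 3344 = 313410 / 3344 ≈ 93.7 → 94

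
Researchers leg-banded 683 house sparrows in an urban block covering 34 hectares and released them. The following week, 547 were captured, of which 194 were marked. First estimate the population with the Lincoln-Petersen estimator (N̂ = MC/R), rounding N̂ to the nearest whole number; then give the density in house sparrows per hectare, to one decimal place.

density ≈ 56.6 house sparrows per hectare

N̂ = 683·547/194 = 373601/194 ≈ 1925.8 → 1926
Density = N̂ / area = 1926 / 34 ≈ 56.647 → 56.6 per hectare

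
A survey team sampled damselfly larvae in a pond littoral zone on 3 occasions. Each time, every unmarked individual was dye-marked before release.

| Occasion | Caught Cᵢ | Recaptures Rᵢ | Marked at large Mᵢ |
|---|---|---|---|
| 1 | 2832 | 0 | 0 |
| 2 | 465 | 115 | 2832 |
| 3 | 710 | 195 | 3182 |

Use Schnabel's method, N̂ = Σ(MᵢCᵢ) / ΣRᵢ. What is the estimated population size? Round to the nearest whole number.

Σ MᵢCᵢ = 0·2832 + 2832·465 + 3182·710 = 0 + 1316880 + 2259220 = 3576100
Σ Rᵢ = 0 + 115 + 195 = 310
N̂ = 3576100 / 310 ≈ 11535.8 → 11536

N ≈ 11,536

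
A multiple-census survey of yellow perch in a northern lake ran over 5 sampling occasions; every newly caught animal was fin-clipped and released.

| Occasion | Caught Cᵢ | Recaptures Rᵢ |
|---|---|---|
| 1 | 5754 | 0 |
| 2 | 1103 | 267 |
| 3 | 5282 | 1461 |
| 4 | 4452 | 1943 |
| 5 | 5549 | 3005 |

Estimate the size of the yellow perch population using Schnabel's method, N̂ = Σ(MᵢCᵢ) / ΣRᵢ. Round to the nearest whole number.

Marked at large before each occasion: Mᵢ = Σⱼ<ᵢ (Cⱼ − Rⱼ) → M1=0, M2=5754, M3=6590, M4=10411, M5=12920
Σ MᵢCᵢ = 0·5754 + 5754·1103 + 6590·5282 + 10411·4452 + 12920·5549 = 0 + 6346662 + 34808380 + 46349772 + 71693080 = 159197894
Σ Rᵢ = 0 + 267 + 1461 + 1943 + 3005 = 6676
N̂ = 159197894 / 6676 ≈ 23846.3 → 23846

N ≈ 23,846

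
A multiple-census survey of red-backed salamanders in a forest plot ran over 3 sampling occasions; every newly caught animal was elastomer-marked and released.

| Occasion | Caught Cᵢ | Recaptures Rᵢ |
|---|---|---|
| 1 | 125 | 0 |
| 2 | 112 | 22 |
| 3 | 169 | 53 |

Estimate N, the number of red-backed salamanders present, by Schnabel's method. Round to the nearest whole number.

N ≈ 671

Marked at large before each occasion: Mᵢ = Σⱼ<ᵢ (Cⱼ − Rⱼ) → M1=0, M2=125, M3=215
Σ MᵢCᵢ = 0·125 + 125·112 + 215·169 = 0 + 14000 + 36335 = 50335
Σ Rᵢ = 0 + 22 + 53 = 75
N̂ = 50335 / 75 ≈ 671.1 → 671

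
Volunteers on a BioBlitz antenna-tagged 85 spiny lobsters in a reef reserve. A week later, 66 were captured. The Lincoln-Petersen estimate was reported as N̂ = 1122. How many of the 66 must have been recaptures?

R = 5

From N = M·C/R: R = M·C / N = 85·66 / 1122 = 5610 / 1122 = 5.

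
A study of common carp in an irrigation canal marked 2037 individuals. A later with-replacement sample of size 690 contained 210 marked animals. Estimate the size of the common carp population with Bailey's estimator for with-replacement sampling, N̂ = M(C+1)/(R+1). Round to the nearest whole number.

N̂ = 2037·(690+1)/(210+1) = 2037·691/211 = 1407567/211 ≈ 6670.9 → 6671

N ≈ 6671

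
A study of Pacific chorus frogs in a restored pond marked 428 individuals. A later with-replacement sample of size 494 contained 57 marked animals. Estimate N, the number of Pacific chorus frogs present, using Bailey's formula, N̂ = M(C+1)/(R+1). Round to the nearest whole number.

N ≈ 3653

N̂ = 428·(494+1)/(57+1) = 428·495/58 = 211860/58 ≈ 3652.8 → 3653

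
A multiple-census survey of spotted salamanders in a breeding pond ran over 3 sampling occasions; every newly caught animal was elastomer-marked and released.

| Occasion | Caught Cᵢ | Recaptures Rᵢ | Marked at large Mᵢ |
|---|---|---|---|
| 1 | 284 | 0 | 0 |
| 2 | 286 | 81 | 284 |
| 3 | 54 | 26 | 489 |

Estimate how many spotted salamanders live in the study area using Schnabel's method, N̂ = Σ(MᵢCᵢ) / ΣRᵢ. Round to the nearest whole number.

N ≈ 1006

Σ MᵢCᵢ = 0·284 + 284·286 + 489·54 = 0 + 81224 + 26406 = 107630
Σ Rᵢ = 0 + 81 + 26 = 107
N̂ = 107630 / 107 ≈ 1005.9 → 1006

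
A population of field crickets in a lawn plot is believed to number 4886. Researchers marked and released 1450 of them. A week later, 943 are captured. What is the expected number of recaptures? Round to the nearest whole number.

Expected recaptures E[R] = M·C / N.
E[R] = 1450 × 943 / 4886 = 1367350 / 4886 ≈ 279.9 → 280

expected recaptures ≈ 280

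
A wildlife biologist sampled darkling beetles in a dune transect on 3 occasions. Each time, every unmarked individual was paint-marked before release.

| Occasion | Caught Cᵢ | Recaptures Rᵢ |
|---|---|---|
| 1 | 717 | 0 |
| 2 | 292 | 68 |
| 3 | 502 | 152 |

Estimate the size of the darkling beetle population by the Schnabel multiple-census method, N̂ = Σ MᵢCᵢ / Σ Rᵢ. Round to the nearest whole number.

Marked at large before each occasion: Mᵢ = Σⱼ<ᵢ (Cⱼ − Rⱼ) → M1=0, M2=717, M3=941
Σ MᵢCᵢ = 0·717 + 717·292 + 941·502 = 0 + 209364 + 472382 = 681746
Σ Rᵢ = 0 + 68 + 152 = 220
N̂ = 681746 / 220 ≈ 3098.8 → 3099

N ≈ 3099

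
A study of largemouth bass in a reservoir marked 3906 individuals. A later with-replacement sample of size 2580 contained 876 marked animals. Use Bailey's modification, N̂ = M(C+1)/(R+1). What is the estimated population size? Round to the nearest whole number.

N ≈ 11,495

N̂ = 3906·(2580+1)/(876+1) = 3906·2581/877 = 10081386/877 ≈ 11495.3 → 11495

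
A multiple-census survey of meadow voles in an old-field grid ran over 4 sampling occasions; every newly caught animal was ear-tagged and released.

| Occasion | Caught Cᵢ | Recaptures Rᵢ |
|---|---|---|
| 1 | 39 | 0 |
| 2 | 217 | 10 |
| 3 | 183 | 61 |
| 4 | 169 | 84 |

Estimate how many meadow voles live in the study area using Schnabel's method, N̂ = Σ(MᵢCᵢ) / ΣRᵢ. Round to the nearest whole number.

Marked at large before each occasion: Mᵢ = Σⱼ<ᵢ (Cⱼ − Rⱼ) → M1=0, M2=39, M3=246, M4=368
Σ MᵢCᵢ = 0·39 + 39·217 + 246·183 + 368·169 = 0 + 8463 + 45018 + 62192 = 115673
Σ Rᵢ = 0 + 10 + 61 + 84 = 155
N̂ = 115673 / 155 ≈ 746.3 → 746

N ≈ 746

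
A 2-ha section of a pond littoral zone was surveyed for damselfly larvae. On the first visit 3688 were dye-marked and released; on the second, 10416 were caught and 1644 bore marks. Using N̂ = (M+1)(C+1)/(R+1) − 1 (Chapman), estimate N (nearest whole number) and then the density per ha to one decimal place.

N̂ = 3689·10417/1645 − 1 = 38428313/1645 − 1 ≈ 23359.7 → 23360
Density = N̂ / area = 23360 / 2 = 11680.0 per ha

density ≈ 11680.0 damselfly larvae per ha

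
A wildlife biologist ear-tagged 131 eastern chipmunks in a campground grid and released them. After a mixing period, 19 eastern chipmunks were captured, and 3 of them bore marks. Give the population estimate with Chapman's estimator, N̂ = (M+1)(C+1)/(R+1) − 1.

N̂ = (131+1)(19+1)/(3+1) − 1 = 132·20/4 − 1
= 2640/4 − 1 = 660 − 1 = 659

N = 659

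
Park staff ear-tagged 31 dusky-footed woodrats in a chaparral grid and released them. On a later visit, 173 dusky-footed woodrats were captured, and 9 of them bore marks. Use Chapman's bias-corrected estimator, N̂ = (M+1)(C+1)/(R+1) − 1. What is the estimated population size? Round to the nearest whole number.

N ≈ 556

N̂ = (31+1)(173+1)/(9+1) − 1 = 32·174/10 − 1
= 5568/10 − 1 ≈ 556.8 − 1 ≈ 555.8 → 556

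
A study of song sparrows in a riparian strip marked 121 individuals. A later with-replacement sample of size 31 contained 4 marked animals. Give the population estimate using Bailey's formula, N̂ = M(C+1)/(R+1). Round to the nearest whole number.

N ≈ 774

N̂ = 121·(31+1)/(4+1) = 121·32/5 = 3872/5 ≈ 774.4 → 774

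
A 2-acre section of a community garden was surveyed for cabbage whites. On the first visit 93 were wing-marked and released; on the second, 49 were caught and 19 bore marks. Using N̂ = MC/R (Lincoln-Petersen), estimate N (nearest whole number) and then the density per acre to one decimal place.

density ≈ 120.0 cabbage whites per acre

N̂ = 93·49/19 = 4557/19 ≈ 239.8 → 240
Density = N̂ / area = 240 / 2 = 120.0 per acre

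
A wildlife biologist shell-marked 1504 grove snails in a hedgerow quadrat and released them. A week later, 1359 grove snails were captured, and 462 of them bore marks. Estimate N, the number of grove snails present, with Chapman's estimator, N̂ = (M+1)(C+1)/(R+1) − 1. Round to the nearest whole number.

N̂ = (1504+1)(1359+1)/(462+1) − 1 = 1505·1360/463 − 1
= 2046800/463 − 1 ≈ 4420.7 − 1 ≈ 4419.7 → 4420

N ≈ 4420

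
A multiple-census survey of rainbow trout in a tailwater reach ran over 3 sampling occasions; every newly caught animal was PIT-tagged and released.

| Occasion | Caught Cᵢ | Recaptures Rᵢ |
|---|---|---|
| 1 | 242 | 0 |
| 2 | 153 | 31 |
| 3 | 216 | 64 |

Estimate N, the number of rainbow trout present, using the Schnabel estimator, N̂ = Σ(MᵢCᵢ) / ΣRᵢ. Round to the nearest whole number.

Marked at large before each occasion: Mᵢ = Σⱼ<ᵢ (Cⱼ − Rⱼ) → M1=0, M2=242, M3=364
Σ MᵢCᵢ = 0·242 + 242·153 + 364·216 = 0 + 37026 + 78624 = 115650
Σ Rᵢ = 0 + 31 + 64 = 95
N̂ = 115650 / 95 ≈ 1217.4 → 1217

N ≈ 1217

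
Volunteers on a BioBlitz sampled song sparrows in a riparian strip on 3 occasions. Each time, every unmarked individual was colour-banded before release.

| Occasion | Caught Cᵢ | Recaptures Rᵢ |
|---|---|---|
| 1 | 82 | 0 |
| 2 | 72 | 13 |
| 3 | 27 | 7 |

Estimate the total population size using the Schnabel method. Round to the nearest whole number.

N ≈ 486

Marked at large before each occasion: Mᵢ = Σⱼ<ᵢ (Cⱼ − Rⱼ) → M1=0, M2=82, M3=141
Σ MᵢCᵢ = 0·82 + 82·72 + 141·27 = 0 + 5904 + 3807 = 9711
Σ Rᵢ = 0 + 13 + 7 = 20
N̂ = 9711 / 20 ≈ 485.6 → 486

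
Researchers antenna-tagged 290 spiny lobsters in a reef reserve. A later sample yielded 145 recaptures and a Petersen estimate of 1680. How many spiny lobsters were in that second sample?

From N = M·C/R: C = N·R / M = 1680·145 / 290 = 243600 / 290 = 840.

C = 840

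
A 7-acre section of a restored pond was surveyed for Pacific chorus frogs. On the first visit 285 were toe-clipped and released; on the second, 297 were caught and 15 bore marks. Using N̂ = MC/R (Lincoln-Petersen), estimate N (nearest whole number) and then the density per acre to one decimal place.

N̂ = 285·297/15 = 84645/15 = 5643
Density = N̂ / area = 5643 / 7 ≈ 806.14 → 806.1 per acre

density ≈ 806.1 Pacific chorus frogs per acre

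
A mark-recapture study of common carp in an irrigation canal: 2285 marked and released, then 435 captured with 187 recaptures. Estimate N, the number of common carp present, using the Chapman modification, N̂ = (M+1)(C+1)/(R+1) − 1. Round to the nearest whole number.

N ≈ 5301

N̂ = (2285+1)(435+1)/(187+1) − 1 = 2286·436/188 − 1
= 996696/188 − 1 ≈ 5301.6 − 1 ≈ 5300.6 → 5301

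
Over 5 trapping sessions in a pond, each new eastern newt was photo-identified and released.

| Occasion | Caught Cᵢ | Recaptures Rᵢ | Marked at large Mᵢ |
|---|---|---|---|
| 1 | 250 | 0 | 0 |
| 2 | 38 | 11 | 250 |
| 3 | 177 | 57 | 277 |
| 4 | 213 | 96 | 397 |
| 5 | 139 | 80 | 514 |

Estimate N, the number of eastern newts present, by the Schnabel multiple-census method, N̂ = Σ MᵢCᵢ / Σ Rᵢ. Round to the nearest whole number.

N ≈ 879

Σ MᵢCᵢ = 0·250 + 250·38 + 277·177 + 397·213 + 514·139 = 0 + 9500 + 49029 + 84561 + 71446 = 214536
Σ Rᵢ = 0 + 11 + 57 + 96 + 80 = 244
N̂ = 214536 / 244 ≈ 879.2 → 879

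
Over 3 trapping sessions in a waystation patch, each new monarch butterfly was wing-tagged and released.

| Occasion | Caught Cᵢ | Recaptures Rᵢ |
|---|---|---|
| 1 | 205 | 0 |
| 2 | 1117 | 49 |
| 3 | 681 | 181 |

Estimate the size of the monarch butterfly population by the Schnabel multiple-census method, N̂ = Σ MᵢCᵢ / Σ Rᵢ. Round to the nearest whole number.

Marked at large before each occasion: Mᵢ = Σⱼ<ᵢ (Cⱼ − Rⱼ) → M1=0, M2=205, M3=1273
Σ MᵢCᵢ = 0·205 + 205·1117 + 1273·681 = 0 + 228985 + 866913 = 1095898
Σ Rᵢ = 0 + 49 + 181 = 230
N̂ = 1095898 / 230 ≈ 4764.8 → 4765

N ≈ 4765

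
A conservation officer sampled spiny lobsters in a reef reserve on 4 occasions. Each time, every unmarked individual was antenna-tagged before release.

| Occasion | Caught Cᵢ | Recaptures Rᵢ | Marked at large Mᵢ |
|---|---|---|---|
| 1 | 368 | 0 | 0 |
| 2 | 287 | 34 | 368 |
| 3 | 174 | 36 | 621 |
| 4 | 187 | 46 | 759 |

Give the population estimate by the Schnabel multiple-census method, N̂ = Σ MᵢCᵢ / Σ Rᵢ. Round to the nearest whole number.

N ≈ 3066

Σ MᵢCᵢ = 0·368 + 368·287 + 621·174 + 759·187 = 0 + 105616 + 108054 + 141933 = 355603
Σ Rᵢ = 0 + 34 + 36 + 46 = 116
N̂ = 355603 / 116 ≈ 3065.5 → 3066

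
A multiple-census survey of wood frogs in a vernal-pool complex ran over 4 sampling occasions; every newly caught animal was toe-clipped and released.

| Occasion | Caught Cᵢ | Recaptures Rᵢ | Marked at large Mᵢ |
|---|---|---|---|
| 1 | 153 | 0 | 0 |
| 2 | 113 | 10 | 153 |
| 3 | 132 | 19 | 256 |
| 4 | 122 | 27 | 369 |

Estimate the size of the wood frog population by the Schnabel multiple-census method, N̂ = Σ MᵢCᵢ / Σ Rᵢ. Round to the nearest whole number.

Σ MᵢCᵢ = 0·153 + 153·113 + 256·132 + 369·122 = 0 + 17289 + 33792 + 45018 = 96099
Σ Rᵢ = 0 + 10 + 19 + 27 = 56
N̂ = 96099 / 56 ≈ 1716.1 → 1716

N ≈ 1716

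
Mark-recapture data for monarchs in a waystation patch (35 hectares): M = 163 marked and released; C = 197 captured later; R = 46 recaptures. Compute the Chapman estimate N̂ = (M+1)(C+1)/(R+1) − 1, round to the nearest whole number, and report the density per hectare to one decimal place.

density ≈ 19.7 monarchs per hectare

N̂ = 164·198/47 − 1 = 32472/47 − 1 ≈ 689.9 → 690
Density = N̂ / area = 690 / 35 ≈ 19.71 → 19.7 per hectare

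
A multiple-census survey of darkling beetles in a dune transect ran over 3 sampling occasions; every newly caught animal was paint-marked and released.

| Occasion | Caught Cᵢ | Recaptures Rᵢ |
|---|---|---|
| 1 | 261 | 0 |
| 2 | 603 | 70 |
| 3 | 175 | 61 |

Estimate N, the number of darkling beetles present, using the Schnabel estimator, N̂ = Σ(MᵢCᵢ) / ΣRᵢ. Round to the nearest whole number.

N ≈ 2262

Marked at large before each occasion: Mᵢ = Σⱼ<ᵢ (Cⱼ − Rⱼ) → M1=0, M2=261, M3=794
Σ MᵢCᵢ = 0·261 + 261·603 + 794·175 = 0 + 157383 + 138950 = 296333
Σ Rᵢ = 0 + 70 + 61 = 131
N̂ = 296333 / 131 ≈ 2262.1 → 2262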